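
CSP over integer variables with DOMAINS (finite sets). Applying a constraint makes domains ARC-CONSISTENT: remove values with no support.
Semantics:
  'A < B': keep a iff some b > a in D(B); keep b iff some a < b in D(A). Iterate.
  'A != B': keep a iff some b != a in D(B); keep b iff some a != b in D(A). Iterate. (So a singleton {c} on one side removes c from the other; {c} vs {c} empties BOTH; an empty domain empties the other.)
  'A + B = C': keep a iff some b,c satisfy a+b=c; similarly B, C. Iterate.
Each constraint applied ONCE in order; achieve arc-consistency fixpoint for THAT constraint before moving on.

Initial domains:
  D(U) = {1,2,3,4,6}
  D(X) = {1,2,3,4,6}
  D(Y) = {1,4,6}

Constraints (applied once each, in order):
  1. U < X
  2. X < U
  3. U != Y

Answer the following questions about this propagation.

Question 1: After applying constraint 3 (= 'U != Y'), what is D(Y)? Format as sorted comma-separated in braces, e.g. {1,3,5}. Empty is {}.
Constraint 1 (U < X) on D(U)={1,2,3,4,6} D(X)={1,2,3,4,6}: U {1,2,3,4,6}->{1,2,3,4}; X {1,2,3,4,6}->{2,3,4,6}
Constraint 2 (X < U) on D(X)={2,3,4,6} D(U)={1,2,3,4}: X {2,3,4,6}->{2,3}; U {1,2,3,4}->{3,4}
Constraint 3 (U != Y) on D(U)={3,4} D(Y)={1,4,6}: no change
So after constraint 3: D(Y) = {1,4,6}

Answer: {1,4,6}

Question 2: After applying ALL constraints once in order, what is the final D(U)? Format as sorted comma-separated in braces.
Constraint 1 (U < X) on D(U)={1,2,3,4,6} D(X)={1,2,3,4,6}: U {1,2,3,4,6}->{1,2,3,4}; X {1,2,3,4,6}->{2,3,4,6}
Constraint 2 (X < U) on D(X)={2,3,4,6} D(U)={1,2,3,4}: X {2,3,4,6}->{2,3}; U {1,2,3,4}->{3,4}
Constraint 3 (U != Y) on D(U)={3,4} D(Y)={1,4,6}: no change
So after all 3 constraints: D(U) = {3,4}

Answer: {3,4}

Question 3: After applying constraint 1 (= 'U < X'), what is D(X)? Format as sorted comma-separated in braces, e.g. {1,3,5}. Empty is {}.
Constraint 1 (U < X) on D(U)={1,2,3,4,6} D(X)={1,2,3,4,6}: U {1,2,3,4,6}->{1,2,3,4}; X {1,2,3,4,6}->{2,3,4,6}
So after constraint 1: D(X) = {2,3,4,6}

Answer: {2,3,4,6}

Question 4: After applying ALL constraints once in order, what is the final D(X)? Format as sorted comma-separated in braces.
Answer: {2,3}

Derivation:
Constraint 1 (U < X) on D(U)={1,2,3,4,6} D(X)={1,2,3,4,6}: U {1,2,3,4,6}->{1,2,3,4}; X {1,2,3,4,6}->{2,3,4,6}
Constraint 2 (X < U) on D(X)={2,3,4,6} D(U)={1,2,3,4}: X {2,3,4,6}->{2,3}; U {1,2,3,4}->{3,4}
Constraint 3 (U != Y) on D(U)={3,4} D(Y)={1,4,6}: no change
So after all 3 constraints: D(X) = {2,3}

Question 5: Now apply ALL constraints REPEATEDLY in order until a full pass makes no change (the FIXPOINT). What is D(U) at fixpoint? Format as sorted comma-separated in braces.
pass 0 (initial): D(U)={1,2,3,4,6}
pass 1: U {1,2,3,4,6}->{3,4}; X {1,2,3,4,6}->{2,3}
pass 2: U {3,4}->{}; X {2,3}->{}; Y {1,4,6}->{}
pass 3: no change
Fixpoint after 3 passes: D(U) = {}

Answer: {}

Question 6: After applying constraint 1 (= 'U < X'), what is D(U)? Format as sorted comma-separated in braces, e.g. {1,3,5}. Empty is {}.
Constraint 1 (U < X) on D(U)={1,2,3,4,6} D(X)={1,2,3,4,6}: U {1,2,3,4,6}->{1,2,3,4}; X {1,2,3,4,6}->{2,3,4,6}
So after constraint 1: D(U) = {1,2,3,4}

Answer: {1,2,3,4}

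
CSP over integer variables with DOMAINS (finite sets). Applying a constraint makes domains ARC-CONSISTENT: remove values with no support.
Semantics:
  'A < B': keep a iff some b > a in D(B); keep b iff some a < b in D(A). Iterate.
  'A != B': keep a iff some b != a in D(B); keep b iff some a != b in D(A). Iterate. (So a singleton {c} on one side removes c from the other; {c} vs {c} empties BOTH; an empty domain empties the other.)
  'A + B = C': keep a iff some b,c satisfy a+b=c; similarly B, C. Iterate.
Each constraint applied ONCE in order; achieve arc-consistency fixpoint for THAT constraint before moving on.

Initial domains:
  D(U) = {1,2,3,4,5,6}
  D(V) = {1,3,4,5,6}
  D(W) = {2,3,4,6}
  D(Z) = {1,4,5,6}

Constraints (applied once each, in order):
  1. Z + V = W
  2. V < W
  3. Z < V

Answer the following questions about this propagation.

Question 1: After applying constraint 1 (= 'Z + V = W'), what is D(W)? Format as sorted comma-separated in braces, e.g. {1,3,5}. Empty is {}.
Constraint 1 (Z + V = W) on D(Z)={1,4,5,6} D(V)={1,3,4,5,6} D(W)={2,3,4,6}: Z {1,4,5,6}->{1,5}; V {1,3,4,5,6}->{1,3,5}; W {2,3,4,6}->{2,4,6}
So after constraint 1: D(W) = {2,4,6}

Answer: {2,4,6}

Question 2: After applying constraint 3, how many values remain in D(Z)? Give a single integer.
Constraint 1 (Z + V = W) on D(Z)={1,4,5,6} D(V)={1,3,4,5,6} D(W)={2,3,4,6}: Z {1,4,5,6}->{1,5}; V {1,3,4,5,6}->{1,3,5}; W {2,3,4,6}->{2,4,6}
Constraint 2 (V < W) on D(V)={1,3,5} D(W)={2,4,6}: no change
Constraint 3 (Z < V) on D(Z)={1,5} D(V)={1,3,5}: Z {1,5}->{1}; V {1,3,5}->{3,5}
So after constraint 3: D(Z)={1}, size = 1

Answer: 1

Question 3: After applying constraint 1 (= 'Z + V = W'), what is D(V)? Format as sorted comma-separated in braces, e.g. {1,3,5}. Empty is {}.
Constraint 1 (Z + V = W) on D(Z)={1,4,5,6} D(V)={1,3,4,5,6} D(W)={2,3,4,6}: Z {1,4,5,6}->{1,5}; V {1,3,4,5,6}->{1,3,5}; W {2,3,4,6}->{2,4,6}
So after constraint 1: D(V) = {1,3,5}

Answer: {1,3,5}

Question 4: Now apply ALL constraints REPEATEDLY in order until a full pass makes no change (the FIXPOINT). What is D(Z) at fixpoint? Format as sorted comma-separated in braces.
pass 0 (initial): D(Z)={1,4,5,6}
pass 1: V {1,3,4,5,6}->{3,5}; W {2,3,4,6}->{2,4,6}; Z {1,4,5,6}->{1}
pass 2: W {2,4,6}->{4,6}
pass 3: no change
Fixpoint after 3 passes: D(Z) = {1}

Answer: {1}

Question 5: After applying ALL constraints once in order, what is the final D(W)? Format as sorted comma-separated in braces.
Constraint 1 (Z + V = W) on D(Z)={1,4,5,6} D(V)={1,3,4,5,6} D(W)={2,3,4,6}: Z {1,4,5,6}->{1,5}; V {1,3,4,5,6}->{1,3,5}; W {2,3,4,6}->{2,4,6}
Constraint 2 (V < W) on D(V)={1,3,5} D(W)={2,4,6}: no change
Constraint 3 (Z < V) on D(Z)={1,5} D(V)={1,3,5}: Z {1,5}->{1}; V {1,3,5}->{3,5}
So after all 3 constraints: D(W) = {2,4,6}

Answer: {2,4,6}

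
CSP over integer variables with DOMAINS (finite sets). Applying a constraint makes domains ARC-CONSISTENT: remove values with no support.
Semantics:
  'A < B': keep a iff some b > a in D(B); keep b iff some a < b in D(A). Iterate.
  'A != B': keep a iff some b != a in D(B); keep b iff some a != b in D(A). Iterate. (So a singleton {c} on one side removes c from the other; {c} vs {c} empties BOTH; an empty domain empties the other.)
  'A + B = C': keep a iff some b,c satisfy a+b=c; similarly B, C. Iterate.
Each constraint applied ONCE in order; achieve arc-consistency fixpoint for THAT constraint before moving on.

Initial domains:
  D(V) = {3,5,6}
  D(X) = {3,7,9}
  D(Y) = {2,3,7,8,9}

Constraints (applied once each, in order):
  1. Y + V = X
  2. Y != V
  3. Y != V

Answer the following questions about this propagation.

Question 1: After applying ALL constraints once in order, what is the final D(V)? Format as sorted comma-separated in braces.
Answer: {5,6}

Derivation:
Constraint 1 (Y + V = X) on D(Y)={2,3,7,8,9} D(V)={3,5,6} D(X)={3,7,9}: Y {2,3,7,8,9}->{2,3}; V {3,5,6}->{5,6}; X {3,7,9}->{7,9}
Constraint 2 (Y != V) on D(Y)={2,3} D(V)={5,6}: no change
Constraint 3 (Y != V) on D(Y)={2,3} D(V)={5,6}: no change
So after all 3 constraints: D(V) = {5,6}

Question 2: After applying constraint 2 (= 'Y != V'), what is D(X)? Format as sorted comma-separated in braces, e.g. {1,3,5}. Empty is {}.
Answer: {7,9}

Derivation:
Constraint 1 (Y + V = X) on D(Y)={2,3,7,8,9} D(V)={3,5,6} D(X)={3,7,9}: Y {2,3,7,8,9}->{2,3}; V {3,5,6}->{5,6}; X {3,7,9}->{7,9}
Constraint 2 (Y != V) on D(Y)={2,3} D(V)={5,6}: no change
So after constraint 2: D(X) = {7,9}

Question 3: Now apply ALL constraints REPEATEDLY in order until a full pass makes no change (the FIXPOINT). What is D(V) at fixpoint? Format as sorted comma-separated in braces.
Answer: {5,6}

Derivation:
pass 0 (initial): D(V)={3,5,6}
pass 1: V {3,5,6}->{5,6}; X {3,7,9}->{7,9}; Y {2,3,7,8,9}->{2,3}
pass 2: no change
Fixpoint after 2 passes: D(V) = {5,6}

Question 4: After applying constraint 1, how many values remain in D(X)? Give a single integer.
Answer: 2

Derivation:
Constraint 1 (Y + V = X) on D(Y)={2,3,7,8,9} D(V)={3,5,6} D(X)={3,7,9}: Y {2,3,7,8,9}->{2,3}; V {3,5,6}->{5,6}; X {3,7,9}->{7,9}
So after constraint 1: D(X)={7,9}, size = 2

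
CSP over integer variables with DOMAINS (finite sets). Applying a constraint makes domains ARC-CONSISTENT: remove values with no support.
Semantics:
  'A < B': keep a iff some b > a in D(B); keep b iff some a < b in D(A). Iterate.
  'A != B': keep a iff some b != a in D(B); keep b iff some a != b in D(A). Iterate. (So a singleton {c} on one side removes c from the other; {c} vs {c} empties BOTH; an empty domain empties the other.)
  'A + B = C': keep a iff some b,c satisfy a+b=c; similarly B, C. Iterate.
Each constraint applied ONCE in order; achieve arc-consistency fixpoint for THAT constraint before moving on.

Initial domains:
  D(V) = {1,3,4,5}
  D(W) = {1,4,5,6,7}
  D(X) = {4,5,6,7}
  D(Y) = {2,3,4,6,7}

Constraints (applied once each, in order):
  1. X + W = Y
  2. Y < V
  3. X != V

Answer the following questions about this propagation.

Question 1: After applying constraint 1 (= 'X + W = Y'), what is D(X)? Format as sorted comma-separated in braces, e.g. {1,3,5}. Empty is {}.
Answer: {5,6}

Derivation:
Constraint 1 (X + W = Y) on D(X)={4,5,6,7} D(W)={1,4,5,6,7} D(Y)={2,3,4,6,7}: X {4,5,6,7}->{5,6}; W {1,4,5,6,7}->{1}; Y {2,3,4,6,7}->{6,7}
So after constraint 1: D(X) = {5,6}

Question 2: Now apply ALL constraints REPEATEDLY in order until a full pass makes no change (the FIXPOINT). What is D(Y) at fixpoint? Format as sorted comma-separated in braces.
pass 0 (initial): D(Y)={2,3,4,6,7}
pass 1: V {1,3,4,5}->{}; W {1,4,5,6,7}->{1}; X {4,5,6,7}->{}; Y {2,3,4,6,7}->{}
pass 2: W {1}->{}
pass 3: no change
Fixpoint after 3 passes: D(Y) = {}

Answer: {}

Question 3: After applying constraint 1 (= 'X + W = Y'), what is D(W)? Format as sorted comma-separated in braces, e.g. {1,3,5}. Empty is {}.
Answer: {1}

Derivation:
Constraint 1 (X + W = Y) on D(X)={4,5,6,7} D(W)={1,4,5,6,7} D(Y)={2,3,4,6,7}: X {4,5,6,7}->{5,6}; W {1,4,5,6,7}->{1}; Y {2,3,4,6,7}->{6,7}
So after constraint 1: D(W) = {1}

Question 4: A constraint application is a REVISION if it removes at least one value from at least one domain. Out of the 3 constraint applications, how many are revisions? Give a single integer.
Answer: 3

Derivation:
Constraint 1 (X + W = Y) on D(X)={4,5,6,7} D(W)={1,4,5,6,7} D(Y)={2,3,4,6,7}: X {4,5,6,7}->{5,6}; W {1,4,5,6,7}->{1}; Y {2,3,4,6,7}->{6,7} => REVISION
Constraint 2 (Y < V) on D(Y)={6,7} D(V)={1,3,4,5}: Y {6,7}->{}; V {1,3,4,5}->{} => REVISION
Constraint 3 (X != V) on D(X)={5,6} D(V)={}: X {5,6}->{} => REVISION
Total revisions = 3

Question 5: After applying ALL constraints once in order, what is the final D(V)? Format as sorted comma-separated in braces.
Constraint 1 (X + W = Y) on D(X)={4,5,6,7} D(W)={1,4,5,6,7} D(Y)={2,3,4,6,7}: X {4,5,6,7}->{5,6}; W {1,4,5,6,7}->{1}; Y {2,3,4,6,7}->{6,7}
Constraint 2 (Y < V) on D(Y)={6,7} D(V)={1,3,4,5}: Y {6,7}->{}; V {1,3,4,5}->{}
Constraint 3 (X != V) on D(X)={5,6} D(V)={}: X {5,6}->{}
So after all 3 constraints: D(V) = {}

Answer: {}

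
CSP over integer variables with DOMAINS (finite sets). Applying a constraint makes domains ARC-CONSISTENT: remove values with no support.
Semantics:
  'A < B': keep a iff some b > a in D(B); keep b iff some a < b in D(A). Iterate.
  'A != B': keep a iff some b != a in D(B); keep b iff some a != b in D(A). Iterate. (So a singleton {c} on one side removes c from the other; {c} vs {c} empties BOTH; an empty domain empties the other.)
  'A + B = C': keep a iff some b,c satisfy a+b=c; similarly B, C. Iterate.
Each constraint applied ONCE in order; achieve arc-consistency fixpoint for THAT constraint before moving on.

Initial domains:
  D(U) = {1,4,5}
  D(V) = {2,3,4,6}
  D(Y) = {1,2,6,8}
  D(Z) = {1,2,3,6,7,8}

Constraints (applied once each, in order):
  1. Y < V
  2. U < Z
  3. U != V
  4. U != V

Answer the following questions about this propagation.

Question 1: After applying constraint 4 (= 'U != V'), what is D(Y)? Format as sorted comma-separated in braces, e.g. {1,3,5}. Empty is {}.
Constraint 1 (Y < V) on D(Y)={1,2,6,8} D(V)={2,3,4,6}: Y {1,2,6,8}->{1,2}
Constraint 2 (U < Z) on D(U)={1,4,5} D(Z)={1,2,3,6,7,8}: Z {1,2,3,6,7,8}->{2,3,6,7,8}
Constraint 3 (U != V) on D(U)={1,4,5} D(V)={2,3,4,6}: no change
Constraint 4 (U != V) on D(U)={1,4,5} D(V)={2,3,4,6}: no change
So after constraint 4: D(Y) = {1,2}

Answer: {1,2}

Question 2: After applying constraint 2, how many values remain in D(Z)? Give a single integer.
Answer: 5

Derivation:
Constraint 1 (Y < V) on D(Y)={1,2,6,8} D(V)={2,3,4,6}: Y {1,2,6,8}->{1,2}
Constraint 2 (U < Z) on D(U)={1,4,5} D(Z)={1,2,3,6,7,8}: Z {1,2,3,6,7,8}->{2,3,6,7,8}
So after constraint 2: D(Z)={2,3,6,7,8}, size = 5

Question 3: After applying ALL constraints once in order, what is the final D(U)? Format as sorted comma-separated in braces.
Constraint 1 (Y < V) on D(Y)={1,2,6,8} D(V)={2,3,4,6}: Y {1,2,6,8}->{1,2}
Constraint 2 (U < Z) on D(U)={1,4,5} D(Z)={1,2,3,6,7,8}: Z {1,2,3,6,7,8}->{2,3,6,7,8}
Constraint 3 (U != V) on D(U)={1,4,5} D(V)={2,3,4,6}: no change
Constraint 4 (U != V) on D(U)={1,4,5} D(V)={2,3,4,6}: no change
So after all 4 constraints: D(U) = {1,4,5}

Answer: {1,4,5}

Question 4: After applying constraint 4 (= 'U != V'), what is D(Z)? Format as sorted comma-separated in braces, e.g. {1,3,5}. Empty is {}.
Answer: {2,3,6,7,8}

Derivation:
Constraint 1 (Y < V) on D(Y)={1,2,6,8} D(V)={2,3,4,6}: Y {1,2,6,8}->{1,2}
Constraint 2 (U < Z) on D(U)={1,4,5} D(Z)={1,2,3,6,7,8}: Z {1,2,3,6,7,8}->{2,3,6,7,8}
Constraint 3 (U != V) on D(U)={1,4,5} D(V)={2,3,4,6}: no change
Constraint 4 (U != V) on D(U)={1,4,5} D(V)={2,3,4,6}: no change
So after constraint 4: D(Z) = {2,3,6,7,8}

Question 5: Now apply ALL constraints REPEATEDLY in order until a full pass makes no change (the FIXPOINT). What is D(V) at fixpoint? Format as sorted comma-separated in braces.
pass 0 (initial): D(V)={2,3,4,6}
pass 1: Y {1,2,6,8}->{1,2}; Z {1,2,3,6,7,8}->{2,3,6,7,8}
pass 2: no change
Fixpoint after 2 passes: D(V) = {2,3,4,6}

Answer: {2,3,4,6}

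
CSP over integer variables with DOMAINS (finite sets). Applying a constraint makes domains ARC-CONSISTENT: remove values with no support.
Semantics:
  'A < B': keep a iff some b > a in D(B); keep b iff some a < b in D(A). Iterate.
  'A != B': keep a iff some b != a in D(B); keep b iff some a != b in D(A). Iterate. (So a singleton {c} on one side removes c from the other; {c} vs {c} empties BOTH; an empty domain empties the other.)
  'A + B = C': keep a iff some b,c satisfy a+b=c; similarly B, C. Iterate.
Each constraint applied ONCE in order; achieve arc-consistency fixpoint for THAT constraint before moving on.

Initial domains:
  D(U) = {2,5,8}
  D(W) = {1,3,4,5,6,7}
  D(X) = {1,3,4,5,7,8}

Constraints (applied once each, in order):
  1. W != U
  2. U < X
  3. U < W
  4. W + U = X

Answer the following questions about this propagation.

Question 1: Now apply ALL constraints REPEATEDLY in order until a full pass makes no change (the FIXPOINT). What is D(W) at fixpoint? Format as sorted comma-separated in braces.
Answer: {3,5,6}

Derivation:
pass 0 (initial): D(W)={1,3,4,5,6,7}
pass 1: U {2,5,8}->{2,5}; W {1,3,4,5,6,7}->{3,5,6}; X {1,3,4,5,7,8}->{5,7,8}
pass 2: no change
Fixpoint after 2 passes: D(W) = {3,5,6}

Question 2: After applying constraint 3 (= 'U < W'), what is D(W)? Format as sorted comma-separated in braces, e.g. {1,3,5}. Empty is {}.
Constraint 1 (W != U) on D(W)={1,3,4,5,6,7} D(U)={2,5,8}: no change
Constraint 2 (U < X) on D(U)={2,5,8} D(X)={1,3,4,5,7,8}: U {2,5,8}->{2,5}; X {1,3,4,5,7,8}->{3,4,5,7,8}
Constraint 3 (U < W) on D(U)={2,5} D(W)={1,3,4,5,6,7}: W {1,3,4,5,6,7}->{3,4,5,6,7}
So after constraint 3: D(W) = {3,4,5,6,7}

Answer: {3,4,5,6,7}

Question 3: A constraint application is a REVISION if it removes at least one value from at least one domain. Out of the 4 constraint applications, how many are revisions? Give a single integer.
Constraint 1 (W != U) on D(W)={1,3,4,5,6,7} D(U)={2,5,8}: no change => not a revision
Constraint 2 (U < X) on D(U)={2,5,8} D(X)={1,3,4,5,7,8}: U {2,5,8}->{2,5}; X {1,3,4,5,7,8}->{3,4,5,7,8} => REVISION
Constraint 3 (U < W) on D(U)={2,5} D(W)={1,3,4,5,6,7}: W {1,3,4,5,6,7}->{3,4,5,6,7} => REVISION
Constraint 4 (W + U = X) on D(W)={3,4,5,6,7} D(U)={2,5} D(X)={3,4,5,7,8}: W {3,4,5,6,7}->{3,5,6}; X {3,4,5,7,8}->{5,7,8} => REVISION
Total revisions = 3

Answer: 3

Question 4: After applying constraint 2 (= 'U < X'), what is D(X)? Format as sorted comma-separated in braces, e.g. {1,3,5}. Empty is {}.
Answer: {3,4,5,7,8}

Derivation:
Constraint 1 (W != U) on D(W)={1,3,4,5,6,7} D(U)={2,5,8}: no change
Constraint 2 (U < X) on D(U)={2,5,8} D(X)={1,3,4,5,7,8}: U {2,5,8}->{2,5}; X {1,3,4,5,7,8}->{3,4,5,7,8}
So after constraint 2: D(X) = {3,4,5,7,8}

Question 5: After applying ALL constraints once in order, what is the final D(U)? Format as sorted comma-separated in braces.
Answer: {2,5}

Derivation:
Constraint 1 (W != U) on D(W)={1,3,4,5,6,7} D(U)={2,5,8}: no change
Constraint 2 (U < X) on D(U)={2,5,8} D(X)={1,3,4,5,7,8}: U {2,5,8}->{2,5}; X {1,3,4,5,7,8}->{3,4,5,7,8}
Constraint 3 (U < W) on D(U)={2,5} D(W)={1,3,4,5,6,7}: W {1,3,4,5,6,7}->{3,4,5,6,7}
Constraint 4 (W + U = X) on D(W)={3,4,5,6,7} D(U)={2,5} D(X)={3,4,5,7,8}: W {3,4,5,6,7}->{3,5,6}; X {3,4,5,7,8}->{5,7,8}
So after all 4 constraints: D(U) = {2,5}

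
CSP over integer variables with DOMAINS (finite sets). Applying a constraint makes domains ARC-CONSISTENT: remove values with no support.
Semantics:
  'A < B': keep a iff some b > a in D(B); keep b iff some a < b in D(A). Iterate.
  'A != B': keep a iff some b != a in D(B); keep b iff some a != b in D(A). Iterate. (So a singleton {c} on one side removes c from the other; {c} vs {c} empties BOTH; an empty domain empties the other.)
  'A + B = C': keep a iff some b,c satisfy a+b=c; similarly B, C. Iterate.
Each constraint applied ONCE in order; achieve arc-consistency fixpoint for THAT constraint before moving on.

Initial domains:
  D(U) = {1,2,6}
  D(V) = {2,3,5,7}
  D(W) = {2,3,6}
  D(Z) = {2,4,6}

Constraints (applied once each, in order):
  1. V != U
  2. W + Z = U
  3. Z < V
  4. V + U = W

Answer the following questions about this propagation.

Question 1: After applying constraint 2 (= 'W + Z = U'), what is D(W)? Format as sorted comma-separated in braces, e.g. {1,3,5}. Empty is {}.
Constraint 1 (V != U) on D(V)={2,3,5,7} D(U)={1,2,6}: no change
Constraint 2 (W + Z = U) on D(W)={2,3,6} D(Z)={2,4,6} D(U)={1,2,6}: W {2,3,6}->{2}; Z {2,4,6}->{4}; U {1,2,6}->{6}
So after constraint 2: D(W) = {2}

Answer: {2}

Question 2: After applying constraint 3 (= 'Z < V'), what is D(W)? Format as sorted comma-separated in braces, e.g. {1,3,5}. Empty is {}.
Answer: {2}

Derivation:
Constraint 1 (V != U) on D(V)={2,3,5,7} D(U)={1,2,6}: no change
Constraint 2 (W + Z = U) on D(W)={2,3,6} D(Z)={2,4,6} D(U)={1,2,6}: W {2,3,6}->{2}; Z {2,4,6}->{4}; U {1,2,6}->{6}
Constraint 3 (Z < V) on D(Z)={4} D(V)={2,3,5,7}: V {2,3,5,7}->{5,7}
So after constraint 3: D(W) = {2}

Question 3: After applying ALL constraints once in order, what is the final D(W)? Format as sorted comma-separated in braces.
Constraint 1 (V != U) on D(V)={2,3,5,7} D(U)={1,2,6}: no change
Constraint 2 (W + Z = U) on D(W)={2,3,6} D(Z)={2,4,6} D(U)={1,2,6}: W {2,3,6}->{2}; Z {2,4,6}->{4}; U {1,2,6}->{6}
Constraint 3 (Z < V) on D(Z)={4} D(V)={2,3,5,7}: V {2,3,5,7}->{5,7}
Constraint 4 (V + U = W) on D(V)={5,7} D(U)={6} D(W)={2}: V {5,7}->{}; U {6}->{}; W {2}->{}
So after all 4 constraints: D(W) = {}

Answer: {}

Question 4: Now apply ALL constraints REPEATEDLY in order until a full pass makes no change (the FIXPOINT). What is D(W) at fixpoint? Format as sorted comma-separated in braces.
pass 0 (initial): D(W)={2,3,6}
pass 1: U {1,2,6}->{}; V {2,3,5,7}->{}; W {2,3,6}->{}; Z {2,4,6}->{4}
pass 2: Z {4}->{}
pass 3: no change
Fixpoint after 3 passes: D(W) = {}

Answer: {}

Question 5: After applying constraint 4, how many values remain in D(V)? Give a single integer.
Constraint 1 (V != U) on D(V)={2,3,5,7} D(U)={1,2,6}: no change
Constraint 2 (W + Z = U) on D(W)={2,3,6} D(Z)={2,4,6} D(U)={1,2,6}: W {2,3,6}->{2}; Z {2,4,6}->{4}; U {1,2,6}->{6}
Constraint 3 (Z < V) on D(Z)={4} D(V)={2,3,5,7}: V {2,3,5,7}->{5,7}
Constraint 4 (V + U = W) on D(V)={5,7} D(U)={6} D(W)={2}: V {5,7}->{}; U {6}->{}; W {2}->{}
So after constraint 4: D(V)={}, size = 0

Answer: 0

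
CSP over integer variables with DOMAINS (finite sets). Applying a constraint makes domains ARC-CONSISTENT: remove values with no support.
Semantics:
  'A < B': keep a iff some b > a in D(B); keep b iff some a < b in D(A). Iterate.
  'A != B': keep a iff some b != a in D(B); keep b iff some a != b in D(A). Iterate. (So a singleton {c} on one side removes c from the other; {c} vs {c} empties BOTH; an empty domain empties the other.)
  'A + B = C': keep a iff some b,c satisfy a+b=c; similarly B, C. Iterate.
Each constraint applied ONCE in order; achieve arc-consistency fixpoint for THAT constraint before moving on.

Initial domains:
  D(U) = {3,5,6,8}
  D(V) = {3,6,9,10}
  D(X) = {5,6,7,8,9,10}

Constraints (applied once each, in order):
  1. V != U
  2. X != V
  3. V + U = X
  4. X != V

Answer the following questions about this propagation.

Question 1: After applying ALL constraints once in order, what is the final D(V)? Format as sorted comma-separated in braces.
Constraint 1 (V != U) on D(V)={3,6,9,10} D(U)={3,5,6,8}: no change
Constraint 2 (X != V) on D(X)={5,6,7,8,9,10} D(V)={3,6,9,10}: no change
Constraint 3 (V + U = X) on D(V)={3,6,9,10} D(U)={3,5,6,8} D(X)={5,6,7,8,9,10}: V {3,6,9,10}->{3,6}; U {3,5,6,8}->{3,5,6}; X {5,6,7,8,9,10}->{6,8,9}
Constraint 4 (X != V) on D(X)={6,8,9} D(V)={3,6}: no change
So after all 4 constraints: D(V) = {3,6}

Answer: {3,6}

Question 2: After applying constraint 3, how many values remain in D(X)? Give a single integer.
Constraint 1 (V != U) on D(V)={3,6,9,10} D(U)={3,5,6,8}: no change
Constraint 2 (X != V) on D(X)={5,6,7,8,9,10} D(V)={3,6,9,10}: no change
Constraint 3 (V + U = X) on D(V)={3,6,9,10} D(U)={3,5,6,8} D(X)={5,6,7,8,9,10}: V {3,6,9,10}->{3,6}; U {3,5,6,8}->{3,5,6}; X {5,6,7,8,9,10}->{6,8,9}
So after constraint 3: D(X)={6,8,9}, size = 3

Answer: 3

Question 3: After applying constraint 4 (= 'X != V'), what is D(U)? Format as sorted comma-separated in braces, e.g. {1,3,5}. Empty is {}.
Constraint 1 (V != U) on D(V)={3,6,9,10} D(U)={3,5,6,8}: no change
Constraint 2 (X != V) on D(X)={5,6,7,8,9,10} D(V)={3,6,9,10}: no change
Constraint 3 (V + U = X) on D(V)={3,6,9,10} D(U)={3,5,6,8} D(X)={5,6,7,8,9,10}: V {3,6,9,10}->{3,6}; U {3,5,6,8}->{3,5,6}; X {5,6,7,8,9,10}->{6,8,9}
Constraint 4 (X != V) on D(X)={6,8,9} D(V)={3,6}: no change
So after constraint 4: D(U) = {3,5,6}

Answer: {3,5,6}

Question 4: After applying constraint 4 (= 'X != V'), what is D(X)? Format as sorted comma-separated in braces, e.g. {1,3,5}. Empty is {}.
Answer: {6,8,9}

Derivation:
Constraint 1 (V != U) on D(V)={3,6,9,10} D(U)={3,5,6,8}: no change
Constraint 2 (X != V) on D(X)={5,6,7,8,9,10} D(V)={3,6,9,10}: no change
Constraint 3 (V + U = X) on D(V)={3,6,9,10} D(U)={3,5,6,8} D(X)={5,6,7,8,9,10}: V {3,6,9,10}->{3,6}; U {3,5,6,8}->{3,5,6}; X {5,6,7,8,9,10}->{6,8,9}
Constraint 4 (X != V) on D(X)={6,8,9} D(V)={3,6}: no change
So after constraint 4: D(X) = {6,8,9}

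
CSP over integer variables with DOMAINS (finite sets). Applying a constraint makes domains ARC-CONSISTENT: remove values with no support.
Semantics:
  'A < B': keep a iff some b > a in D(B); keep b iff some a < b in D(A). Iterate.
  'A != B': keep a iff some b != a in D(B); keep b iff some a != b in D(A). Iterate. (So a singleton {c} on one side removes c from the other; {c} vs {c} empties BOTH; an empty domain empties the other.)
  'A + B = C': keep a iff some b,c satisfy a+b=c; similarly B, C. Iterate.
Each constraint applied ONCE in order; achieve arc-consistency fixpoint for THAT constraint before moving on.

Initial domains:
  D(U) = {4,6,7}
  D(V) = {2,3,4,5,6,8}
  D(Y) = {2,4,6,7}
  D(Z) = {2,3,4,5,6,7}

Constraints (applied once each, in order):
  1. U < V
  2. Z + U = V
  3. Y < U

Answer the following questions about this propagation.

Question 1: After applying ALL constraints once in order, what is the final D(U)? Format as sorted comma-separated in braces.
Constraint 1 (U < V) on D(U)={4,6,7} D(V)={2,3,4,5,6,8}: V {2,3,4,5,6,8}->{5,6,8}
Constraint 2 (Z + U = V) on D(Z)={2,3,4,5,6,7} D(U)={4,6,7} D(V)={5,6,8}: Z {2,3,4,5,6,7}->{2,4}; U {4,6,7}->{4,6}; V {5,6,8}->{6,8}
Constraint 3 (Y < U) on D(Y)={2,4,6,7} D(U)={4,6}: Y {2,4,6,7}->{2,4}
So after all 3 constraints: D(U) = {4,6}

Answer: {4,6}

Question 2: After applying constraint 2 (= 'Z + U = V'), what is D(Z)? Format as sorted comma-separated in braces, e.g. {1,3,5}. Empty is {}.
Answer: {2,4}

Derivation:
Constraint 1 (U < V) on D(U)={4,6,7} D(V)={2,3,4,5,6,8}: V {2,3,4,5,6,8}->{5,6,8}
Constraint 2 (Z + U = V) on D(Z)={2,3,4,5,6,7} D(U)={4,6,7} D(V)={5,6,8}: Z {2,3,4,5,6,7}->{2,4}; U {4,6,7}->{4,6}; V {5,6,8}->{6,8}
So after constraint 2: D(Z) = {2,4}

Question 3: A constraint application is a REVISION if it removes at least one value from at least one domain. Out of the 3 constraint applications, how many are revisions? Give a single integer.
Answer: 3

Derivation:
Constraint 1 (U < V) on D(U)={4,6,7} D(V)={2,3,4,5,6,8}: V {2,3,4,5,6,8}->{5,6,8} => REVISION
Constraint 2 (Z + U = V) on D(Z)={2,3,4,5,6,7} D(U)={4,6,7} D(V)={5,6,8}: Z {2,3,4,5,6,7}->{2,4}; U {4,6,7}->{4,6}; V {5,6,8}->{6,8} => REVISION
Constraint 3 (Y < U) on D(Y)={2,4,6,7} D(U)={4,6}: Y {2,4,6,7}->{2,4} => REVISION
Total revisions = 3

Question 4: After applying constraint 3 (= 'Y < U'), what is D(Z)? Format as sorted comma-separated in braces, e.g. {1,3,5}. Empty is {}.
Constraint 1 (U < V) on D(U)={4,6,7} D(V)={2,3,4,5,6,8}: V {2,3,4,5,6,8}->{5,6,8}
Constraint 2 (Z + U = V) on D(Z)={2,3,4,5,6,7} D(U)={4,6,7} D(V)={5,6,8}: Z {2,3,4,5,6,7}->{2,4}; U {4,6,7}->{4,6}; V {5,6,8}->{6,8}
Constraint 3 (Y < U) on D(Y)={2,4,6,7} D(U)={4,6}: Y {2,4,6,7}->{2,4}
So after constraint 3: D(Z) = {2,4}

Answer: {2,4}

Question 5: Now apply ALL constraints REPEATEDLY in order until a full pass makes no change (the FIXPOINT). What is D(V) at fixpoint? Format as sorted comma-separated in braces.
Answer: {6,8}

Derivation:
pass 0 (initial): D(V)={2,3,4,5,6,8}
pass 1: U {4,6,7}->{4,6}; V {2,3,4,5,6,8}->{6,8}; Y {2,4,6,7}->{2,4}; Z {2,3,4,5,6,7}->{2,4}
pass 2: no change
Fixpoint after 2 passes: D(V) = {6,8}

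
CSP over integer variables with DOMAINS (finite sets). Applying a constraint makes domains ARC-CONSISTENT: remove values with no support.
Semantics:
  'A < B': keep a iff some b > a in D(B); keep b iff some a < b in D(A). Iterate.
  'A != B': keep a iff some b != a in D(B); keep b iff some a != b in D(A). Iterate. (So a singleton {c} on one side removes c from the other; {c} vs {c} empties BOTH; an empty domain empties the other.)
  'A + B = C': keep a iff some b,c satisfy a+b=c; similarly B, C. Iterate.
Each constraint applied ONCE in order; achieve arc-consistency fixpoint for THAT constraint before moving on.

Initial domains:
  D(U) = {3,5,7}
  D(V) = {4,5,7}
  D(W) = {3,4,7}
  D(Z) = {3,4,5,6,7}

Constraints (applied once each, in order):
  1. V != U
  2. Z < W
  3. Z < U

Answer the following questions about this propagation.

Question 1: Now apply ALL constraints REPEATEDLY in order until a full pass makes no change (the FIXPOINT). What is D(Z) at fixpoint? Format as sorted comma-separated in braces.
pass 0 (initial): D(Z)={3,4,5,6,7}
pass 1: U {3,5,7}->{5,7}; W {3,4,7}->{4,7}; Z {3,4,5,6,7}->{3,4,5,6}
pass 2: no change
Fixpoint after 2 passes: D(Z) = {3,4,5,6}

Answer: {3,4,5,6}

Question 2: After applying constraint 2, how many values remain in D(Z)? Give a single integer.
Answer: 4

Derivation:
Constraint 1 (V != U) on D(V)={4,5,7} D(U)={3,5,7}: no change
Constraint 2 (Z < W) on D(Z)={3,4,5,6,7} D(W)={3,4,7}: Z {3,4,5,6,7}->{3,4,5,6}; W {3,4,7}->{4,7}
So after constraint 2: D(Z)={3,4,5,6}, size = 4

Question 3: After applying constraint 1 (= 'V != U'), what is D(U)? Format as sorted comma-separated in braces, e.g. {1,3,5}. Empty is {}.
Constraint 1 (V != U) on D(V)={4,5,7} D(U)={3,5,7}: no change
So after constraint 1: D(U) = {3,5,7}

Answer: {3,5,7}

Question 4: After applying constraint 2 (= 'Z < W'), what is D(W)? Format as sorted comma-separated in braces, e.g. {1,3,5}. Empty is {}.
Constraint 1 (V != U) on D(V)={4,5,7} D(U)={3,5,7}: no change
Constraint 2 (Z < W) on D(Z)={3,4,5,6,7} D(W)={3,4,7}: Z {3,4,5,6,7}->{3,4,5,6}; W {3,4,7}->{4,7}
So after constraint 2: D(W) = {4,7}

Answer: {4,7}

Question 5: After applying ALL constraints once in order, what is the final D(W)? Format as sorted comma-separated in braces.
Answer: {4,7}

Derivation:
Constraint 1 (V != U) on D(V)={4,5,7} D(U)={3,5,7}: no change
Constraint 2 (Z < W) on D(Z)={3,4,5,6,7} D(W)={3,4,7}: Z {3,4,5,6,7}->{3,4,5,6}; W {3,4,7}->{4,7}
Constraint 3 (Z < U) on D(Z)={3,4,5,6} D(U)={3,5,7}: U {3,5,7}->{5,7}
So after all 3 constraints: D(W) = {4,7}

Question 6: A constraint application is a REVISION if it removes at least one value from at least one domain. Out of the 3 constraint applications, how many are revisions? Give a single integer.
Constraint 1 (V != U) on D(V)={4,5,7} D(U)={3,5,7}: no change => not a revision
Constraint 2 (Z < W) on D(Z)={3,4,5,6,7} D(W)={3,4,7}: Z {3,4,5,6,7}->{3,4,5,6}; W {3,4,7}->{4,7} => REVISION
Constraint 3 (Z < U) on D(Z)={3,4,5,6} D(U)={3,5,7}: U {3,5,7}->{5,7} => REVISION
Total revisions = 2

Answer: 2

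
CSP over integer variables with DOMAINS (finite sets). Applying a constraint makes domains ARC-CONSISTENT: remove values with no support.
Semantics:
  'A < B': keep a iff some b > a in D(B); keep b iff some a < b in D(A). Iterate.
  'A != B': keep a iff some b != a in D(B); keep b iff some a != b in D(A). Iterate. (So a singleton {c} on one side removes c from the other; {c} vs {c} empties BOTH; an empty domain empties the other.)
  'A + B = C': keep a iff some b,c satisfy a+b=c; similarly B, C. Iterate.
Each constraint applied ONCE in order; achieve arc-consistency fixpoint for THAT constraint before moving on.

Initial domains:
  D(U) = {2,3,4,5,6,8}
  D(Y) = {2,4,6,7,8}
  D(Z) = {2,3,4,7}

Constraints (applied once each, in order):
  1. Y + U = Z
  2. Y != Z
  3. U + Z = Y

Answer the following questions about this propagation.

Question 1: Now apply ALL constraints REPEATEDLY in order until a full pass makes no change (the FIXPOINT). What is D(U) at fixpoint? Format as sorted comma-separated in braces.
Answer: {}

Derivation:
pass 0 (initial): D(U)={2,3,4,5,6,8}
pass 1: U {2,3,4,5,6,8}->{}; Y {2,4,6,7,8}->{}; Z {2,3,4,7}->{}
pass 2: no change
Fixpoint after 2 passes: D(U) = {}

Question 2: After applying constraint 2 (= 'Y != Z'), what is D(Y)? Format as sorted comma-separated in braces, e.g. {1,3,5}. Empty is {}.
Constraint 1 (Y + U = Z) on D(Y)={2,4,6,7,8} D(U)={2,3,4,5,6,8} D(Z)={2,3,4,7}: Y {2,4,6,7,8}->{2,4}; U {2,3,4,5,6,8}->{2,3,5}; Z {2,3,4,7}->{4,7}
Constraint 2 (Y != Z) on D(Y)={2,4} D(Z)={4,7}: no change
So after constraint 2: D(Y) = {2,4}

Answer: {2,4}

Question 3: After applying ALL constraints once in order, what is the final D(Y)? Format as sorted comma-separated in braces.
Constraint 1 (Y + U = Z) on D(Y)={2,4,6,7,8} D(U)={2,3,4,5,6,8} D(Z)={2,3,4,7}: Y {2,4,6,7,8}->{2,4}; U {2,3,4,5,6,8}->{2,3,5}; Z {2,3,4,7}->{4,7}
Constraint 2 (Y != Z) on D(Y)={2,4} D(Z)={4,7}: no change
Constraint 3 (U + Z = Y) on D(U)={2,3,5} D(Z)={4,7} D(Y)={2,4}: U {2,3,5}->{}; Z {4,7}->{}; Y {2,4}->{}
So after all 3 constraints: D(Y) = {}

Answer: {}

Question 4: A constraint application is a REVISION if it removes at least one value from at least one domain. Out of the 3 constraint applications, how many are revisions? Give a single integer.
Constraint 1 (Y + U = Z) on D(Y)={2,4,6,7,8} D(U)={2,3,4,5,6,8} D(Z)={2,3,4,7}: Y {2,4,6,7,8}->{2,4}; U {2,3,4,5,6,8}->{2,3,5}; Z {2,3,4,7}->{4,7} => REVISION
Constraint 2 (Y != Z) on D(Y)={2,4} D(Z)={4,7}: no change => not a revision
Constraint 3 (U + Z = Y) on D(U)={2,3,5} D(Z)={4,7} D(Y)={2,4}: U {2,3,5}->{}; Z {4,7}->{}; Y {2,4}->{} => REVISION
Total revisions = 2

Answer: 2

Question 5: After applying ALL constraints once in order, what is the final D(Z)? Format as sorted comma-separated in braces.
Constraint 1 (Y + U = Z) on D(Y)={2,4,6,7,8} D(U)={2,3,4,5,6,8} D(Z)={2,3,4,7}: Y {2,4,6,7,8}->{2,4}; U {2,3,4,5,6,8}->{2,3,5}; Z {2,3,4,7}->{4,7}
Constraint 2 (Y != Z) on D(Y)={2,4} D(Z)={4,7}: no change
Constraint 3 (U + Z = Y) on D(U)={2,3,5} D(Z)={4,7} D(Y)={2,4}: U {2,3,5}->{}; Z {4,7}->{}; Y {2,4}->{}
So after all 3 constraints: D(Z) = {}

Answer: {}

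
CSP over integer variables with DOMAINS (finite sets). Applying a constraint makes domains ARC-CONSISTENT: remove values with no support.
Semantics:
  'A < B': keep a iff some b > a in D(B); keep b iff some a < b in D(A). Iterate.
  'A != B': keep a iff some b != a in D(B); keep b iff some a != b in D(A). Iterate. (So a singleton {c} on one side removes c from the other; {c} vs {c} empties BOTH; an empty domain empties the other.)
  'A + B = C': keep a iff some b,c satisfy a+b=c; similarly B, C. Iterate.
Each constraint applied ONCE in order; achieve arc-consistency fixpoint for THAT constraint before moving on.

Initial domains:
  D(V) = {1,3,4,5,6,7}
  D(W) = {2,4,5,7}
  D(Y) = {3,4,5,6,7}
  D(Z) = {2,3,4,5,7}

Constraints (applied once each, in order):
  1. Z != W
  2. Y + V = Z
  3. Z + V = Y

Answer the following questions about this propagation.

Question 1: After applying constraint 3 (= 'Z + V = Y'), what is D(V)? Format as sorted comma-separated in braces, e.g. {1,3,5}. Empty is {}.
Answer: {1}

Derivation:
Constraint 1 (Z != W) on D(Z)={2,3,4,5,7} D(W)={2,4,5,7}: no change
Constraint 2 (Y + V = Z) on D(Y)={3,4,5,6,7} D(V)={1,3,4,5,6,7} D(Z)={2,3,4,5,7}: Y {3,4,5,6,7}->{3,4,6}; V {1,3,4,5,6,7}->{1,3,4}; Z {2,3,4,5,7}->{4,5,7}
Constraint 3 (Z + V = Y) on D(Z)={4,5,7} D(V)={1,3,4} D(Y)={3,4,6}: Z {4,5,7}->{5}; V {1,3,4}->{1}; Y {3,4,6}->{6}
So after constraint 3: D(V) = {1}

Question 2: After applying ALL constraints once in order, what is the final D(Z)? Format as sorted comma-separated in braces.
Constraint 1 (Z != W) on D(Z)={2,3,4,5,7} D(W)={2,4,5,7}: no change
Constraint 2 (Y + V = Z) on D(Y)={3,4,5,6,7} D(V)={1,3,4,5,6,7} D(Z)={2,3,4,5,7}: Y {3,4,5,6,7}->{3,4,6}; V {1,3,4,5,6,7}->{1,3,4}; Z {2,3,4,5,7}->{4,5,7}
Constraint 3 (Z + V = Y) on D(Z)={4,5,7} D(V)={1,3,4} D(Y)={3,4,6}: Z {4,5,7}->{5}; V {1,3,4}->{1}; Y {3,4,6}->{6}
So after all 3 constraints: D(Z) = {5}

Answer: {5}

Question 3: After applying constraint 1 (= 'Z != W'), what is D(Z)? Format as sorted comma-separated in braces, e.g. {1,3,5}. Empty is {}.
Constraint 1 (Z != W) on D(Z)={2,3,4,5,7} D(W)={2,4,5,7}: no change
So after constraint 1: D(Z) = {2,3,4,5,7}

Answer: {2,3,4,5,7}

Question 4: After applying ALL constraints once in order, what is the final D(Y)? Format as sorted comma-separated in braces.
Constraint 1 (Z != W) on D(Z)={2,3,4,5,7} D(W)={2,4,5,7}: no change
Constraint 2 (Y + V = Z) on D(Y)={3,4,5,6,7} D(V)={1,3,4,5,6,7} D(Z)={2,3,4,5,7}: Y {3,4,5,6,7}->{3,4,6}; V {1,3,4,5,6,7}->{1,3,4}; Z {2,3,4,5,7}->{4,5,7}
Constraint 3 (Z + V = Y) on D(Z)={4,5,7} D(V)={1,3,4} D(Y)={3,4,6}: Z {4,5,7}->{5}; V {1,3,4}->{1}; Y {3,4,6}->{6}
So after all 3 constraints: D(Y) = {6}

Answer: {6}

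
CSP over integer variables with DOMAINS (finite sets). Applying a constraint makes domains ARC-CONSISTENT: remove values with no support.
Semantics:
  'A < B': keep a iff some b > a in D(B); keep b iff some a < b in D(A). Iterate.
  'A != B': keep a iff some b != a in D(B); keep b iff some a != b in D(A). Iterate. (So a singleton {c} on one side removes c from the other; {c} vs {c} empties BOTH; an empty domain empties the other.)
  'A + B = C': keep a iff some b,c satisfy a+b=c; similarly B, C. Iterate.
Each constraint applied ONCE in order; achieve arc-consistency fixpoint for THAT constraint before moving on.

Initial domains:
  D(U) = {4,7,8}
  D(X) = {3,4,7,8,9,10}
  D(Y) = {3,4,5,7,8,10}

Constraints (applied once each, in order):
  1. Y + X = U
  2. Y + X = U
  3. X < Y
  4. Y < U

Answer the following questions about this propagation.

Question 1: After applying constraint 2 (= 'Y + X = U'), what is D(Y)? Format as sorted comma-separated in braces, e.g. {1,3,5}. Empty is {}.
Answer: {3,4,5}

Derivation:
Constraint 1 (Y + X = U) on D(Y)={3,4,5,7,8,10} D(X)={3,4,7,8,9,10} D(U)={4,7,8}: Y {3,4,5,7,8,10}->{3,4,5}; X {3,4,7,8,9,10}->{3,4}; U {4,7,8}->{7,8}
Constraint 2 (Y + X = U) on D(Y)={3,4,5} D(X)={3,4} D(U)={7,8}: no change
So after constraint 2: D(Y) = {3,4,5}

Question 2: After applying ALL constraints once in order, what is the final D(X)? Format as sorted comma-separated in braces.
Answer: {3,4}

Derivation:
Constraint 1 (Y + X = U) on D(Y)={3,4,5,7,8,10} D(X)={3,4,7,8,9,10} D(U)={4,7,8}: Y {3,4,5,7,8,10}->{3,4,5}; X {3,4,7,8,9,10}->{3,4}; U {4,7,8}->{7,8}
Constraint 2 (Y + X = U) on D(Y)={3,4,5} D(X)={3,4} D(U)={7,8}: no change
Constraint 3 (X < Y) on D(X)={3,4} D(Y)={3,4,5}: Y {3,4,5}->{4,5}
Constraint 4 (Y < U) on D(Y)={4,5} D(U)={7,8}: no change
So after all 4 constraints: D(X) = {3,4}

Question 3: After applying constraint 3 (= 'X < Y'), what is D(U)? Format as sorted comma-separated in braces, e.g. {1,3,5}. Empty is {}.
Constraint 1 (Y + X = U) on D(Y)={3,4,5,7,8,10} D(X)={3,4,7,8,9,10} D(U)={4,7,8}: Y {3,4,5,7,8,10}->{3,4,5}; X {3,4,7,8,9,10}->{3,4}; U {4,7,8}->{7,8}
Constraint 2 (Y + X = U) on D(Y)={3,4,5} D(X)={3,4} D(U)={7,8}: no change
Constraint 3 (X < Y) on D(X)={3,4} D(Y)={3,4,5}: Y {3,4,5}->{4,5}
So after constraint 3: D(U) = {7,8}

Answer: {7,8}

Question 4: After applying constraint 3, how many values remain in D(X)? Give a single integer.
Answer: 2

Derivation:
Constraint 1 (Y + X = U) on D(Y)={3,4,5,7,8,10} D(X)={3,4,7,8,9,10} D(U)={4,7,8}: Y {3,4,5,7,8,10}->{3,4,5}; X {3,4,7,8,9,10}->{3,4}; U {4,7,8}->{7,8}
Constraint 2 (Y + X = U) on D(Y)={3,4,5} D(X)={3,4} D(U)={7,8}: no change
Constraint 3 (X < Y) on D(X)={3,4} D(Y)={3,4,5}: Y {3,4,5}->{4,5}
So after constraint 3: D(X)={3,4}, size = 2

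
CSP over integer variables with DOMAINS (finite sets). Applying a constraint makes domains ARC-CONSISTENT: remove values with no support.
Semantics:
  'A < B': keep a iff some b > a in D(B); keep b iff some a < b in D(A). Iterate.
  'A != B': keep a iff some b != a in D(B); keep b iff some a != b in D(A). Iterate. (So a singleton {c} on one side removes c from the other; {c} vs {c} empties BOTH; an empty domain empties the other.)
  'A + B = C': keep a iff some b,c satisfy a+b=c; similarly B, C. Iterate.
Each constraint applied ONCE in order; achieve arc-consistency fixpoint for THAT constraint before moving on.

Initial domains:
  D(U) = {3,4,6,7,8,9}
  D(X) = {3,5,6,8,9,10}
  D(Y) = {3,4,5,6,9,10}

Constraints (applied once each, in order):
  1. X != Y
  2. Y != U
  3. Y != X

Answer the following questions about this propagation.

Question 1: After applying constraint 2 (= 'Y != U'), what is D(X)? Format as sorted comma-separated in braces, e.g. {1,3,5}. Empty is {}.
Answer: {3,5,6,8,9,10}

Derivation:
Constraint 1 (X != Y) on D(X)={3,5,6,8,9,10} D(Y)={3,4,5,6,9,10}: no change
Constraint 2 (Y != U) on D(Y)={3,4,5,6,9,10} D(U)={3,4,6,7,8,9}: no change
So after constraint 2: D(X) = {3,5,6,8,9,10}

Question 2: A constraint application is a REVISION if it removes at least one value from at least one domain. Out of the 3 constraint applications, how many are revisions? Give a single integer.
Constraint 1 (X != Y) on D(X)={3,5,6,8,9,10} D(Y)={3,4,5,6,9,10}: no change => not a revision
Constraint 2 (Y != U) on D(Y)={3,4,5,6,9,10} D(U)={3,4,6,7,8,9}: no change => not a revision
Constraint 3 (Y != X) on D(Y)={3,4,5,6,9,10} D(X)={3,5,6,8,9,10}: no change => not a revision
Total revisions = 0

Answer: 0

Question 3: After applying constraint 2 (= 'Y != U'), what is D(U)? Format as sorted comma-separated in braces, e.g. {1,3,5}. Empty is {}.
Answer: {3,4,6,7,8,9}

Derivation:
Constraint 1 (X != Y) on D(X)={3,5,6,8,9,10} D(Y)={3,4,5,6,9,10}: no change
Constraint 2 (Y != U) on D(Y)={3,4,5,6,9,10} D(U)={3,4,6,7,8,9}: no change
So after constraint 2: D(U) = {3,4,6,7,8,9}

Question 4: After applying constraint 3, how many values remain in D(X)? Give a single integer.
Answer: 6

Derivation:
Constraint 1 (X != Y) on D(X)={3,5,6,8,9,10} D(Y)={3,4,5,6,9,10}: no change
Constraint 2 (Y != U) on D(Y)={3,4,5,6,9,10} D(U)={3,4,6,7,8,9}: no change
Constraint 3 (Y != X) on D(Y)={3,4,5,6,9,10} D(X)={3,5,6,8,9,10}: no change
So after constraint 3: D(X)={3,5,6,8,9,10}, size = 6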